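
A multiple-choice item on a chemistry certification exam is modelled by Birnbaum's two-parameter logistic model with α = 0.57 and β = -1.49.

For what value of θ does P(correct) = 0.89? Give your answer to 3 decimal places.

P(θ) = 1 / (1 + exp(−α(θ − β)))
logit = ln(0.8900/0.1100) = 2.0907
θ = β + logit/(α) = -1.49 + 2.0907/0.5700 = 2.1780

2.178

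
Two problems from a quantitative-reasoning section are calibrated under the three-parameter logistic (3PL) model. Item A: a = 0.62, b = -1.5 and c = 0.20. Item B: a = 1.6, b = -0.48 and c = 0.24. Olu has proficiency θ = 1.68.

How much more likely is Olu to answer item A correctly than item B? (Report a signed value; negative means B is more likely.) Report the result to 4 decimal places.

-0.0745

P(θ) = c + (1 − c) · 1 / (1 + exp(−a(θ − b)))
P_A = 0.9022
P_B = 0.9768
P_A − P_B = -0.0745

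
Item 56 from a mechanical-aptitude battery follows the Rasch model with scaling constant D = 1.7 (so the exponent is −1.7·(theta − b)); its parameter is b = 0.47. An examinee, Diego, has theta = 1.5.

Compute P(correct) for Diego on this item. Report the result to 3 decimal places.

P(theta) = 1 / (1 + exp(−D·(theta − b)))
Exponent: 1.7 × (1.5 − 0.47) = 1.7510
1/(1 + e^{-1.7510}) = 0.8521
P = 0.8521

0.852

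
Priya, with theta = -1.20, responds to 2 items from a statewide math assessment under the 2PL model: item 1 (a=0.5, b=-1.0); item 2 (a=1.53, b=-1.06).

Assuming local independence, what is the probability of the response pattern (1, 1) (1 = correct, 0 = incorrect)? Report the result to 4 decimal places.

0.2122

P(theta) = 1 / (1 + exp(−a(theta − b)))
P_1 = 1/(1+e^{0.1000}) = 0.4750
P_2 = 1/(1+e^{0.2142}) = 0.4467
L = P_1 × P_2 = 0.4750 × 0.4467 = 0.21217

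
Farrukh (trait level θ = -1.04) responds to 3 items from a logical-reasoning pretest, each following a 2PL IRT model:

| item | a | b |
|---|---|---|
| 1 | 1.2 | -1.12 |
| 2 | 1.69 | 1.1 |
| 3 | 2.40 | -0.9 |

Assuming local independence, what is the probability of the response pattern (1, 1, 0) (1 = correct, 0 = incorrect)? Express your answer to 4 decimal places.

P(θ) = 1 / (1 + exp(−a(θ − b)))
P_1 = 1/(1+e^{-0.0960}) = 0.5240
P_2 = 1/(1+e^{3.6166}) = 0.0262
P_3 = 1/(1+e^{0.3360}) = 0.4168
L = P_1 × P_2 × (1−P_3) = 0.5240 × 0.0262 × 0.5832 = 0.00800

0.0080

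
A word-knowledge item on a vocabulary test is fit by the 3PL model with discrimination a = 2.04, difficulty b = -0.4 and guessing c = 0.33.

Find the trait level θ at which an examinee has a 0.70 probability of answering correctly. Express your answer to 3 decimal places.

P(θ) = c + (1 − c) · 1 / (1 + exp(−a(θ − b)))
Remove guessing floor: (0.70 − 0.33)/(1 − 0.33) = 0.5522
logit = ln(0.5522/0.4478) = 0.2097
θ = b + logit/(a) = -0.4 + 0.2097/2.0400 = -0.2972

-0.297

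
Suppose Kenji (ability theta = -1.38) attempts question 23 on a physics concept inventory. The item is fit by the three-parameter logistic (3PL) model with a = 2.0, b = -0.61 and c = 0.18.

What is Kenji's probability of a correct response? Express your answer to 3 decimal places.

0.325

P(theta) = c + (1 − c) · 1 / (1 + exp(−a(theta − b)))
Exponent: 2.0 × (-1.38 − (-0.61)) = -1.5400
1/(1 + e^{1.5400}) = 0.1765
P = 0.18 + 0.82 × 0.1765 = 0.3248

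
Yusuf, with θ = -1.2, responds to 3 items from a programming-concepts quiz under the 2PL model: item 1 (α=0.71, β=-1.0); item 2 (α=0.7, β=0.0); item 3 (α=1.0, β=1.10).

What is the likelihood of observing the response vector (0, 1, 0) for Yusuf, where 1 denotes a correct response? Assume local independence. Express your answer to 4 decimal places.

0.1467

P(θ) = 1 / (1 + exp(−α(θ − β)))
P_1 = 1/(1+e^{0.1420}) = 0.4646
P_2 = 1/(1+e^{0.8400}) = 0.3015
P_3 = 1/(1+e^{2.3000}) = 0.0911
L = (1−P_1) × P_2 × (1−P_3) = 0.5354 × 0.3015 × 0.9089 = 0.14674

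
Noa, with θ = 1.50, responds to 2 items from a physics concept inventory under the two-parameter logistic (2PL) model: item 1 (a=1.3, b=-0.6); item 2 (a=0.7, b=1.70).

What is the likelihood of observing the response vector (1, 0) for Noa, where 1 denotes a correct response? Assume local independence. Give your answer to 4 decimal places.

0.5022

P(θ) = 1 / (1 + exp(−a(θ − b)))
P_1 = 1/(1+e^{-2.7300}) = 0.9388
P_2 = 1/(1+e^{0.1400}) = 0.4651
L = P_1 × (1−P_2) = 0.9388 × 0.5349 = 0.50219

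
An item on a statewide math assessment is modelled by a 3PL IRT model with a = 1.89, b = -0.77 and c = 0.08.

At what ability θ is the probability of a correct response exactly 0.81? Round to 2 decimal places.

-0.06

P(θ) = c + (1 − c) · 1 / (1 + exp(−a(θ − b)))
Remove guessing floor: (0.81 − 0.08)/(1 − 0.08) = 0.7935
logit = ln(0.7935/0.2065) = 1.3460
θ = b + logit/(a) = -0.77 + 1.3460/1.8900 = -0.0578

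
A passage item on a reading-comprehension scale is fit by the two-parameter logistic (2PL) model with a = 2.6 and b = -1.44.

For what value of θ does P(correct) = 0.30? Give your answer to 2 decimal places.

P(θ) = 1 / (1 + exp(−a(θ − b)))
logit = ln(0.3000/0.7000) = -0.8473
θ = b + logit/(a) = -1.44 + (-0.8473)/2.6000 = -1.7659

-1.77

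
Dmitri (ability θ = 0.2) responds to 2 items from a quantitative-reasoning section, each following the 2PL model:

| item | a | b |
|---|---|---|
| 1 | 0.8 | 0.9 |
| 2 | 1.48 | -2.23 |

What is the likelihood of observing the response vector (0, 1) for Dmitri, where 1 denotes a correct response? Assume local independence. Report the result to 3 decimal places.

P(θ) = 1 / (1 + exp(−a(θ − b)))
P_1 = 1/(1+e^{0.5600}) = 0.3635
P_2 = 1/(1+e^{-3.5964}) = 0.9733
L = (1−P_1) × P_2 = 0.6365 × 0.9733 = 0.61947

0.619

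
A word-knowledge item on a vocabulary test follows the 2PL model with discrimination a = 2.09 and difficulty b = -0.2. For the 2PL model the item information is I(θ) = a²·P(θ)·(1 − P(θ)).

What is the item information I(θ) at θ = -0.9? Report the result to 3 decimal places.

0.667

P = 1/(1+e^{1.4630}) = 0.1880
P(1−P) = 0.1880 × 0.8120 = 0.1527
I = a² × P(1−P) = 2.09² × 0.1527 = 0.66684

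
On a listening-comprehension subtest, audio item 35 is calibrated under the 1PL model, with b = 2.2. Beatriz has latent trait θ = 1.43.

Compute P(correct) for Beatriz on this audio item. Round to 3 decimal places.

0.316

P(θ) = 1 / (1 + exp(−(θ − b)))
Exponent: (1.43 − 2.2) = -0.7700
1/(1 + e^{0.7700}) = 0.3165
P = 0.3165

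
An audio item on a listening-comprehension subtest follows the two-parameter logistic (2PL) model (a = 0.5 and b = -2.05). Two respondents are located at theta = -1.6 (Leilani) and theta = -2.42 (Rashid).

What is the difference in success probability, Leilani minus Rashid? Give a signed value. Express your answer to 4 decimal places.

0.1021

P(theta) = 1 / (1 + exp(−a(theta − b)))
P(Leilani) = 0.5560  [exponent 0.2250]
P(Rashid) = 0.4539  [exponent -0.1850]
Difference = 0.5560 − 0.4539 = 0.1021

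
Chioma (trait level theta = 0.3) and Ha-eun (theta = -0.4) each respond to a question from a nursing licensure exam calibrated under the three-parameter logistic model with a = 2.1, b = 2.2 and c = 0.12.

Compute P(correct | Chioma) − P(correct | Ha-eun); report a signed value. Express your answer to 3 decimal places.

P(theta) = c + (1 − c) · 1 / (1 + exp(−a(theta − b)))
P(Chioma) = 0.1360  [exponent -3.9900]
P(Ha-eun) = 0.1237  [exponent -5.4600]
Difference = 0.1360 − 0.1237 = 0.0123

0.012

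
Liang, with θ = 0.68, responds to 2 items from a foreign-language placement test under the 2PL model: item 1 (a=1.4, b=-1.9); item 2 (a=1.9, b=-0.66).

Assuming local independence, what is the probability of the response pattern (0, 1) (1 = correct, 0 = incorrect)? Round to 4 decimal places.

P(θ) = 1 / (1 + exp(−a(θ − b)))
P_1 = 1/(1+e^{-3.6120}) = 0.9737
P_2 = 1/(1+e^{-2.5460}) = 0.9273
L = (1−P_1) × P_2 = 0.0263 × 0.9273 = 0.02438

0.0244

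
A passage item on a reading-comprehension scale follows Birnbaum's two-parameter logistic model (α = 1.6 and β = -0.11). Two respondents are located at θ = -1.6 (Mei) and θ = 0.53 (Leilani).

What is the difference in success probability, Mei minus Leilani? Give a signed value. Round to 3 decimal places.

-0.651

P(θ) = 1 / (1 + exp(−α(θ − β)))
P(Mei) = 0.0844  [exponent -2.3840]
P(Leilani) = 0.7358  [exponent 1.0240]
Difference = 0.0844 − 0.7358 = -0.6514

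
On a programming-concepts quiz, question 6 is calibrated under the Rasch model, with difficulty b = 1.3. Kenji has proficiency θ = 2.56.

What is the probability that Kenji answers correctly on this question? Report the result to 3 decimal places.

P(θ) = 1 / (1 + exp(−(θ − b)))
Exponent: (2.56 − 1.3) = 1.2600
1/(1 + e^{-1.2600}) = 0.7790
P = 0.7790

0.779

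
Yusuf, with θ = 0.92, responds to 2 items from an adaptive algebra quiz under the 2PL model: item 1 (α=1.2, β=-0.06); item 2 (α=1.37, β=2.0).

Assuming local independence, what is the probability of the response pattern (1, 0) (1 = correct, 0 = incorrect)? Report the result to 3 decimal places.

P(θ) = 1 / (1 + exp(−α(θ − β)))
P_1 = 1/(1+e^{-1.1760}) = 0.7642
P_2 = 1/(1+e^{1.4796}) = 0.1855
L = P_1 × (1−P_2) = 0.7642 × 0.8145 = 0.62247

0.622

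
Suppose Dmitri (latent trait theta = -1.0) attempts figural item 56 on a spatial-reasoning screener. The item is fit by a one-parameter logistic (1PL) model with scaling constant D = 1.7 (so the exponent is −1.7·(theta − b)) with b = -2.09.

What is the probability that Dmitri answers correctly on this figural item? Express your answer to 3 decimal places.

0.864

P(theta) = 1 / (1 + exp(−D·(theta − b)))
Exponent: 1.7 × (-1.0 − (-2.09)) = 1.8530
1/(1 + e^{-1.8530}) = 0.8645
P = 0.8645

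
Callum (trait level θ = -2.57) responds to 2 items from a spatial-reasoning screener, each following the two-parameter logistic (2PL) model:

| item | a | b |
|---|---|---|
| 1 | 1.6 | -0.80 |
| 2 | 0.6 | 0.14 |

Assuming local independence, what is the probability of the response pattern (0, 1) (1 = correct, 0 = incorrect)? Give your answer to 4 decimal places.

P(θ) = 1 / (1 + exp(−a(θ − b)))
P_1 = 1/(1+e^{2.8320}) = 0.0556
P_2 = 1/(1+e^{1.6260}) = 0.1644
L = (1−P_1) × P_2 = 0.9444 × 0.1644 = 0.15524

0.1552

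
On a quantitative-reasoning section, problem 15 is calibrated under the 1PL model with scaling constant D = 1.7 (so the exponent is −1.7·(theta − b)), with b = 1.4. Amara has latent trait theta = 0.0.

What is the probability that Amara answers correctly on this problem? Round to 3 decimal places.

0.085

P(theta) = 1 / (1 + exp(−D·(theta − b)))
Exponent: 1.7 × (0.0 − 1.4) = -2.3800
1/(1 + e^{2.3800}) = 0.0847
P = 0.0847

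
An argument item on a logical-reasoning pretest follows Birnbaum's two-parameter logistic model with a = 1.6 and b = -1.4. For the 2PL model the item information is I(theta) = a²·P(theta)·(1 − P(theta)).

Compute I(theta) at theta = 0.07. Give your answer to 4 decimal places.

P = 1/(1+e^{-2.3520}) = 0.9131
P(1−P) = 0.9131 × 0.0869 = 0.0794
I = a² × P(1−P) = 1.6² × 0.0794 = 0.20315

0.2031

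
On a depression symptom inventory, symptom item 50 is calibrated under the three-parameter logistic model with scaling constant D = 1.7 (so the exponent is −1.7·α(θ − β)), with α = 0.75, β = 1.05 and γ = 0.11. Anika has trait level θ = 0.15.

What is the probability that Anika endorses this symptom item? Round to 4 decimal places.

P(θ) = γ + (1 − γ) · 1 / (1 + exp(−D·α(θ − β)))
Exponent: 1.7 × 0.75 × (0.15 − 1.05) = -1.1475
1/(1 + e^{1.1475}) = 0.2409
P = 0.11 + 0.89 × 0.2409 = 0.3244

0.3244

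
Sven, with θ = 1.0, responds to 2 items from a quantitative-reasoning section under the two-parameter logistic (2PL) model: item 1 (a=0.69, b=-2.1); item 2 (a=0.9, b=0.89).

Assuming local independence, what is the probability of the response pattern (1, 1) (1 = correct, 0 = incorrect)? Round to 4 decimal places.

0.4694

P(θ) = 1 / (1 + exp(−a(θ − b)))
P_1 = 1/(1+e^{-2.1390}) = 0.8946
P_2 = 1/(1+e^{-0.0990}) = 0.5247
L = P_1 × P_2 = 0.8946 × 0.5247 = 0.46944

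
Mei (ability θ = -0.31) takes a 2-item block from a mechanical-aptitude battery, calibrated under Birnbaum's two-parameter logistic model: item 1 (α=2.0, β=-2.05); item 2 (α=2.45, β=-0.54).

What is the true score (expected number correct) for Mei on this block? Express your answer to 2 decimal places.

1.61

P(θ) = 1 / (1 + exp(−α(θ − β)))
P_1 = 1/(1+e^{-3.4800}) = 0.9701
P_2 = 1/(1+e^{-0.5635}) = 0.6373
E[score] = 0.9701 + 0.6373 = 1.6074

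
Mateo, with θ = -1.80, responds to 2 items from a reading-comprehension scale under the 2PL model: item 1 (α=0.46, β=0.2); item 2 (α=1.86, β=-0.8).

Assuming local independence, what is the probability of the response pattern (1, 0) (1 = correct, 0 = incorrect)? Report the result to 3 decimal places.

P(θ) = 1 / (1 + exp(−α(θ − β)))
P_1 = 1/(1+e^{0.9200}) = 0.2850
P_2 = 1/(1+e^{1.8600}) = 0.1347
L = P_1 × (1−P_2) = 0.2850 × 0.8653 = 0.24657

0.247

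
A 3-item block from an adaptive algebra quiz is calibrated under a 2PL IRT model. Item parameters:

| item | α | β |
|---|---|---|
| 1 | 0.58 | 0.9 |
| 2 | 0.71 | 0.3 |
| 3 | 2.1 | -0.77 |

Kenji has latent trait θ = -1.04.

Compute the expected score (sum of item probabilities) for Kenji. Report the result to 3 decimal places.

P(θ) = 1 / (1 + exp(−α(θ − β)))
P_1 = 1/(1+e^{1.1252}) = 0.2450
P_2 = 1/(1+e^{0.9514}) = 0.2786
P_3 = 1/(1+e^{0.5670}) = 0.3619
E[score] = 0.2450 + 0.2786 + 0.3619 = 0.8856

0.886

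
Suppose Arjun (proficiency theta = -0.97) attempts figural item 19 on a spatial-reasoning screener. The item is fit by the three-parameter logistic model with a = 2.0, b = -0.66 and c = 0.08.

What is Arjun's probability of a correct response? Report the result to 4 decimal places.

0.4018

P(theta) = c + (1 − c) · 1 / (1 + exp(−a(theta − b)))
Exponent: 2.0 × (-0.97 − (-0.66)) = -0.6200
1/(1 + e^{0.6200}) = 0.3498
P = 0.08 + 0.92 × 0.3498 = 0.4018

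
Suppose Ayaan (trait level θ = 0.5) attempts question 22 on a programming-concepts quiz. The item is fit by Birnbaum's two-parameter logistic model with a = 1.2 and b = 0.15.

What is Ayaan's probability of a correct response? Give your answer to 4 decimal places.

P(θ) = 1 / (1 + exp(−a(θ − b)))
Exponent: 1.2 × (0.5 − 0.15) = 0.4200
1/(1 + e^{-0.4200}) = 0.6035

0.6035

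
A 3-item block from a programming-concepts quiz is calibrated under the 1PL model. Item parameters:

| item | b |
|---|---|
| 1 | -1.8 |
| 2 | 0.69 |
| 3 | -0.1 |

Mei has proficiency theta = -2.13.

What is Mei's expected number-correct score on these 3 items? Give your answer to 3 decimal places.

P(theta) = 1 / (1 + exp(−(theta − b)))
P_1 = 1/(1+e^{0.3300}) = 0.4182
P_2 = 1/(1+e^{2.8200}) = 0.0563
P_3 = 1/(1+e^{2.0300}) = 0.1161
E[score] = 0.4182 + 0.0563 + 0.1161 = 0.5906

0.591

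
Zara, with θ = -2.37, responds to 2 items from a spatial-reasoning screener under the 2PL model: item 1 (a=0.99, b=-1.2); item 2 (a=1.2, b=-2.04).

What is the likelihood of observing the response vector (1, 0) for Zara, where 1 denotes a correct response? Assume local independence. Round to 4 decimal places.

0.1428

P(θ) = 1 / (1 + exp(−a(θ − b)))
P_1 = 1/(1+e^{1.1583}) = 0.2390
P_2 = 1/(1+e^{0.3960}) = 0.4023
L = P_1 × (1−P_2) = 0.2390 × 0.5977 = 0.14284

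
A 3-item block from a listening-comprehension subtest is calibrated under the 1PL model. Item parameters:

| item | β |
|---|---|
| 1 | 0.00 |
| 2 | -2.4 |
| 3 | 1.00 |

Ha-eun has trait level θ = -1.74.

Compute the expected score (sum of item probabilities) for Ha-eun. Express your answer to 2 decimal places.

P(θ) = 1 / (1 + exp(−(θ − β)))
P_1 = 1/(1+e^{1.7400}) = 0.1493
P_2 = 1/(1+e^{-0.6600}) = 0.6593
P_3 = 1/(1+e^{2.7400}) = 0.0607
E[score] = 0.1493 + 0.6593 + 0.0607 = 0.8692

0.87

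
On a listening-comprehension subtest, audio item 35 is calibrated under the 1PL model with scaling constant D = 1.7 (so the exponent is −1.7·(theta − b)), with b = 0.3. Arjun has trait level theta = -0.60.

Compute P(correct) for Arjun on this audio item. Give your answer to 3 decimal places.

0.178

P(theta) = 1 / (1 + exp(−D·(theta − b)))
Exponent: 1.7 × (-0.60 − 0.3) = -1.5300
1/(1 + e^{1.5300}) = 0.1780
P = 0.1780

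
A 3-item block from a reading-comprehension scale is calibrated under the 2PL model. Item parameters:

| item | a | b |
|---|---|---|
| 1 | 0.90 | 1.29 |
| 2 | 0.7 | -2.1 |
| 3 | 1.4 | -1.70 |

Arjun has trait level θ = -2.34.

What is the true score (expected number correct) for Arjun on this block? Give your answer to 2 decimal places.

P(θ) = 1 / (1 + exp(−a(θ − b)))
P_1 = 1/(1+e^{3.2670}) = 0.0367
P_2 = 1/(1+e^{0.1680}) = 0.4581
P_3 = 1/(1+e^{0.8960}) = 0.2899
E[score] = 0.0367 + 0.4581 + 0.2899 = 0.7847

0.78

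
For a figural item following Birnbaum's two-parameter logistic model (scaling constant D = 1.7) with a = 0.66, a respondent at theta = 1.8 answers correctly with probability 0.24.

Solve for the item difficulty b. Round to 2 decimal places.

P(theta) = 1 / (1 + exp(−D·a(theta − b)))
logit(0.24) = ln(0.24/0.76) = -1.1527
b = theta − logit/(1.7·a) = 1.8 − (-1.1527)/1.1220 = 2.8273

2.83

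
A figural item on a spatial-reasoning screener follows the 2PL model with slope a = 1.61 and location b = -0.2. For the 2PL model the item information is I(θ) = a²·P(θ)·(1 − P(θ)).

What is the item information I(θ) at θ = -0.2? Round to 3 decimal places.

P = 1/(1+e^{0.0000}) = 0.5000
P(1−P) = 0.5000 × 0.5000 = 0.2500
I = a² × P(1−P) = 1.61² × 0.2500 = 0.64803

0.648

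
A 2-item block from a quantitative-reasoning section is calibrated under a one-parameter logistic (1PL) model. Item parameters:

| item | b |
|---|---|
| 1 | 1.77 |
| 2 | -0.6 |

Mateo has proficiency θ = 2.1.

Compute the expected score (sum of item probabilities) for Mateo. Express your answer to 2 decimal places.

P(θ) = 1 / (1 + exp(−(θ − b)))
P_1 = 1/(1+e^{-0.3300}) = 0.5818
P_2 = 1/(1+e^{-2.7000}) = 0.9370
E[score] = 0.5818 + 0.9370 = 1.5188

1.52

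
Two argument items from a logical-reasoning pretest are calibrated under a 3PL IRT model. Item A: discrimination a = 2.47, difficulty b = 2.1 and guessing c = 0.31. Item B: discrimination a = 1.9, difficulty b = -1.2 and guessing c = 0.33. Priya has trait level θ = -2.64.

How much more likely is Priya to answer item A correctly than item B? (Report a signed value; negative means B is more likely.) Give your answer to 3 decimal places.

-0.061

P(θ) = c + (1 − c) · 1 / (1 + exp(−a(θ − b)))
P_A = 0.3100
P_B = 0.3708
P_A − P_B = -0.0608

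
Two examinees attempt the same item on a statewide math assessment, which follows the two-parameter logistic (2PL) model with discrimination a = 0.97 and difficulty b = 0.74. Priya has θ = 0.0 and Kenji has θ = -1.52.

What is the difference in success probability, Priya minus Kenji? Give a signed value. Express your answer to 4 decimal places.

0.2274

P(θ) = 1 / (1 + exp(−a(θ − b)))
P(Priya) = 0.3279  [exponent -0.7178]
P(Kenji) = 0.1005  [exponent -2.1922]
Difference = 0.3279 − 0.1005 = 0.2274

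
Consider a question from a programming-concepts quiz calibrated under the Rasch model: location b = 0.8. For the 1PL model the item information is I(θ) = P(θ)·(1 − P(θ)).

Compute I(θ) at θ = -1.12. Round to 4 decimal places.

P = 1/(1+e^{1.9200}) = 0.1279
P(1−P) = 0.1279 × 0.8721 = 0.1115
I = P(1−P) = 0.11151

0.1115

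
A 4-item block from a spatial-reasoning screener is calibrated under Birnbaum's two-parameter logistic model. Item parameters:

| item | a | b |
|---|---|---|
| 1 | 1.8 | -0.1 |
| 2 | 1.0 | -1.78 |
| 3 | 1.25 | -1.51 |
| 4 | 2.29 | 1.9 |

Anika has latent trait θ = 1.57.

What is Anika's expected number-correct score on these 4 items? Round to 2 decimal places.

3.22

P(θ) = 1 / (1 + exp(−a(θ − b)))
P_1 = 1/(1+e^{-3.0060}) = 0.9528
P_2 = 1/(1+e^{-3.3500}) = 0.9661
P_3 = 1/(1+e^{-3.8500}) = 0.9792
P_4 = 1/(1+e^{0.7557}) = 0.3196
E[score] = 0.9528 + 0.9661 + 0.9792 + 0.3196 = 3.2177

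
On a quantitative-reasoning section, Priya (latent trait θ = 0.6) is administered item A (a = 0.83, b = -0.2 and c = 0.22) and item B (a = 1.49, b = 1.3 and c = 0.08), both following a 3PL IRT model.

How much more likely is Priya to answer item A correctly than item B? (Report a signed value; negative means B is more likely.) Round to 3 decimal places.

0.415

P(θ) = c + (1 − c) · 1 / (1 + exp(−a(θ − b)))
P_A = 0.7349
P_B = 0.3197
P_A − P_B = 0.4152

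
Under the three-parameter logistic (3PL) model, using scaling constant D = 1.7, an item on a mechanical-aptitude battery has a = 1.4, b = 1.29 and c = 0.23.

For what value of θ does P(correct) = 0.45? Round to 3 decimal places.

0.905

P(θ) = c + (1 − c) · 1 / (1 + exp(−D·a(θ − b)))
Remove guessing floor: (0.45 − 0.23)/(1 − 0.23) = 0.2857
logit = ln(0.2857/0.7143) = -0.9163
θ = b + logit/(1.7·a) = 1.29 + (-0.9163)/2.3800 = 0.9050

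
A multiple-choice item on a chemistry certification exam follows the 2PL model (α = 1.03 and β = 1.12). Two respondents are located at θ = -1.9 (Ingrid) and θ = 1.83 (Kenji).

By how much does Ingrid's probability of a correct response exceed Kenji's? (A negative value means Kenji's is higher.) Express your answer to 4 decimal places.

P(θ) = 1 / (1 + exp(−α(θ − β)))
P(Ingrid) = 0.0427  [exponent -3.1106]
P(Kenji) = 0.6751  [exponent 0.7313]
Difference = 0.0427 − 0.6751 = -0.6324

-0.6324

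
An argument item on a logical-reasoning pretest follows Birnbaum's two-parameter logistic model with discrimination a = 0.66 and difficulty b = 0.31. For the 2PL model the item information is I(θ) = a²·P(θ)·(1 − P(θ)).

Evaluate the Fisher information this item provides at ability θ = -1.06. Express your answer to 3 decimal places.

P = 1/(1+e^{0.9042}) = 0.2882
P(1−P) = 0.2882 × 0.7118 = 0.2051
I = a² × P(1−P) = 0.66² × 0.2051 = 0.08936

0.089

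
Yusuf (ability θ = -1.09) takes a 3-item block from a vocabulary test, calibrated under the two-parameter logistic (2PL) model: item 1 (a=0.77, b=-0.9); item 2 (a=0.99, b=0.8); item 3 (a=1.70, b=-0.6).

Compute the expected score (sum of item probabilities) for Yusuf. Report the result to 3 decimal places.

0.900

P(θ) = 1 / (1 + exp(−a(θ − b)))
P_1 = 1/(1+e^{0.1463}) = 0.4635
P_2 = 1/(1+e^{1.8711}) = 0.1334
P_3 = 1/(1+e^{0.8330}) = 0.3030
E[score] = 0.4635 + 0.1334 + 0.3030 = 0.8999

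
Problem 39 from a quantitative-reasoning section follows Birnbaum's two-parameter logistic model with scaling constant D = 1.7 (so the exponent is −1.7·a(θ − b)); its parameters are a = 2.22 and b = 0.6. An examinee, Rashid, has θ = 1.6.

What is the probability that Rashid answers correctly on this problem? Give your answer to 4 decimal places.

0.9776

P(θ) = 1 / (1 + exp(−D·a(θ − b)))
Exponent: 1.7 × 2.22 × (1.6 − 0.6) = 3.7740
1/(1 + e^{-3.7740}) = 0.9776
P = 0.9776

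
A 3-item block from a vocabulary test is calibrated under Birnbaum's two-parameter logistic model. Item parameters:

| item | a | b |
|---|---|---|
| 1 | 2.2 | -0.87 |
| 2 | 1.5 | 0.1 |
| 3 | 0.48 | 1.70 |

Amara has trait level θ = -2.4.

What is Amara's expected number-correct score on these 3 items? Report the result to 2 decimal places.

P(θ) = 1 / (1 + exp(−a(θ − b)))
P_1 = 1/(1+e^{3.3660}) = 0.0334
P_2 = 1/(1+e^{3.7500}) = 0.0230
P_3 = 1/(1+e^{1.9680}) = 0.1226
E[score] = 0.0334 + 0.0230 + 0.1226 = 0.1790

0.18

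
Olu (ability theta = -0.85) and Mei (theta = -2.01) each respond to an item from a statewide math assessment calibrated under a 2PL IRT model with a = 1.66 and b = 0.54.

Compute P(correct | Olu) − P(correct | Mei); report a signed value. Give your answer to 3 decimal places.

P(theta) = 1 / (1 + exp(−a(theta − b)))
P(Olu) = 0.0905  [exponent -2.3074]
P(Mei) = 0.0143  [exponent -4.2330]
Difference = 0.0905 − 0.0143 = 0.0762

0.076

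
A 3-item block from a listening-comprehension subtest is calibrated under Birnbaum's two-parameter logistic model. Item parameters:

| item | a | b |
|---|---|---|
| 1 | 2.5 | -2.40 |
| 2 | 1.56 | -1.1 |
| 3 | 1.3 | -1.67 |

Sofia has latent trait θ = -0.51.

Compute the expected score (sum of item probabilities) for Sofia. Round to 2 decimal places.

2.53

P(θ) = 1 / (1 + exp(−a(θ − b)))
P_1 = 1/(1+e^{-4.7250}) = 0.9912
P_2 = 1/(1+e^{-0.9204}) = 0.7151
P_3 = 1/(1+e^{-1.5080}) = 0.8188
E[score] = 0.9912 + 0.7151 + 0.8188 = 2.5251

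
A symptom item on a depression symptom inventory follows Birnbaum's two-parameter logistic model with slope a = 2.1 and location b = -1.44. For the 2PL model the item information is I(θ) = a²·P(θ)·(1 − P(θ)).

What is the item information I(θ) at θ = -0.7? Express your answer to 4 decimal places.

0.6353

P = 1/(1+e^{-1.5540}) = 0.8255
P(1−P) = 0.8255 × 0.1745 = 0.1441
I = a² × P(1−P) = 2.1² × 0.1441 = 0.63529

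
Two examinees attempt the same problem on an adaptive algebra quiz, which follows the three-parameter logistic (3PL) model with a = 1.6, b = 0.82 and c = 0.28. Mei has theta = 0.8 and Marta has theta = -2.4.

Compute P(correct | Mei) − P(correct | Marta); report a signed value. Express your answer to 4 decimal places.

0.3501

P(theta) = c + (1 − c) · 1 / (1 + exp(−a(theta − b)))
P(Mei) = 0.6342  [exponent -0.0320]
P(Marta) = 0.2841  [exponent -5.1520]
Difference = 0.6342 − 0.2841 = 0.3501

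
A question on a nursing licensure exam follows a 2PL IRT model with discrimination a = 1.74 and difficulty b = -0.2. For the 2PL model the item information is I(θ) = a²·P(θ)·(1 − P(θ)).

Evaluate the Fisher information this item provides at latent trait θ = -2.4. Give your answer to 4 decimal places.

0.0631

P = 1/(1+e^{3.8280}) = 0.0213
P(1−P) = 0.0213 × 0.9787 = 0.0208
I = a² × P(1−P) = 1.74² × 0.0208 = 0.06309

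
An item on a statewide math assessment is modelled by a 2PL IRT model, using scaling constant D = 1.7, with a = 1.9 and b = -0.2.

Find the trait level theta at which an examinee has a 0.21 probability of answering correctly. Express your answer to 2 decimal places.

P(theta) = 1 / (1 + exp(−D·a(theta − b)))
logit = ln(0.2100/0.7900) = -1.3249
theta = b + logit/(1.7·a) = -0.2 + (-1.3249)/3.2300 = -0.6102

-0.61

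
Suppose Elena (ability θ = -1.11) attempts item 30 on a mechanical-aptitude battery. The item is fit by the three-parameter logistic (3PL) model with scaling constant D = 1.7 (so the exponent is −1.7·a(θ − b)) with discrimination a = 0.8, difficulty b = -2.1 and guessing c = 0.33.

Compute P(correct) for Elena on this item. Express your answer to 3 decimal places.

0.862

P(θ) = c + (1 − c) · 1 / (1 + exp(−D·a(θ − b)))
Exponent: 1.7 × 0.8 × (-1.11 − (-2.1)) = 1.3464
1/(1 + e^{-1.3464}) = 0.7935
P = 0.33 + 0.67 × 0.7935 = 0.8617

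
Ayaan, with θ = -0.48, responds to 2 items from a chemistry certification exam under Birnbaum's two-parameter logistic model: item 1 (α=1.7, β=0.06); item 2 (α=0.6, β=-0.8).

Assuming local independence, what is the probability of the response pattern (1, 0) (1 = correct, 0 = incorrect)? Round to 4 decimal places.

P(θ) = 1 / (1 + exp(−α(θ − β)))
P_1 = 1/(1+e^{0.9180}) = 0.2854
P_2 = 1/(1+e^{-0.1920}) = 0.5479
L = P_1 × (1−P_2) = 0.2854 × 0.4521 = 0.12903

0.1290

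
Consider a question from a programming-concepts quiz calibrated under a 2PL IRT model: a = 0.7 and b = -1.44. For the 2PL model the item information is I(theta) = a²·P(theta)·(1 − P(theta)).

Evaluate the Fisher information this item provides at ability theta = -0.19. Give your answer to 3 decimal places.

0.102

P = 1/(1+e^{-0.8750}) = 0.7058
P(1−P) = 0.7058 × 0.2942 = 0.2077
I = a² × P(1−P) = 0.7² × 0.2077 = 0.10175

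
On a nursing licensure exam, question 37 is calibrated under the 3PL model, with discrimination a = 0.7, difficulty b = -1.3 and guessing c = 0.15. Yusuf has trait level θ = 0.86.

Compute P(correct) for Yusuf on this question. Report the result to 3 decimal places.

0.846

P(θ) = c + (1 − c) · 1 / (1 + exp(−a(θ − b)))
Exponent: 0.7 × (0.86 − (-1.3)) = 1.5120
1/(1 + e^{-1.5120}) = 0.8194
P = 0.15 + 0.85 × 0.8194 = 0.8465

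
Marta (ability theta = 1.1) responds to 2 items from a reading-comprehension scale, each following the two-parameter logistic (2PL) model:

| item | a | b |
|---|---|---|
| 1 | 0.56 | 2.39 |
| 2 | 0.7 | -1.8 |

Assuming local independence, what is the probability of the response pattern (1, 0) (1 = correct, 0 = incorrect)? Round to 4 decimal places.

P(theta) = 1 / (1 + exp(−a(theta − b)))
P_1 = 1/(1+e^{0.7224}) = 0.3269
P_2 = 1/(1+e^{-2.0300}) = 0.8839
L = P_1 × (1−P_2) = 0.3269 × 0.1161 = 0.03795

0.0379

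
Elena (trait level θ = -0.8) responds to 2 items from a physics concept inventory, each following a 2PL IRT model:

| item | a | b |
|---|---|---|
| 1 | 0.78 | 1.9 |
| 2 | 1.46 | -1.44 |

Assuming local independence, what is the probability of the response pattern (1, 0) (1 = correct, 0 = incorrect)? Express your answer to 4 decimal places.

0.0306

P(θ) = 1 / (1 + exp(−a(θ − b)))
P_1 = 1/(1+e^{2.1060}) = 0.1085
P_2 = 1/(1+e^{-0.9344}) = 0.7180
L = P_1 × (1−P_2) = 0.1085 × 0.2820 = 0.03060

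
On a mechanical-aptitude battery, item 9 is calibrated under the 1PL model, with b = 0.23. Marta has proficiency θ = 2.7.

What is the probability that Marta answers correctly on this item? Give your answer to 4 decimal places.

P(θ) = 1 / (1 + exp(−(θ − b)))
Exponent: (2.7 − 0.23) = 2.4700
1/(1 + e^{-2.4700}) = 0.9220
P = 0.9220

0.9220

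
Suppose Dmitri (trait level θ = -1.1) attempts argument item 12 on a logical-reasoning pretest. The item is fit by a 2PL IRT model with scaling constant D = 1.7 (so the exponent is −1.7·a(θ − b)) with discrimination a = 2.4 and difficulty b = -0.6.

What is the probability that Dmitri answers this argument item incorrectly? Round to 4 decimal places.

0.8849

P(θ) = 1 / (1 + exp(−D·a(θ − b)))
Exponent: 1.7 × 2.4 × (-1.1 − (-0.6)) = -2.0400
1/(1 + e^{2.0400}) = 0.1151
P = 0.1151
P(incorrect) = 1 − 0.1151 = 0.8849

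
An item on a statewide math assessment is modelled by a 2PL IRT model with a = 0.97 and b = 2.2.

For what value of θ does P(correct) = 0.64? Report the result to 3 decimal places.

P(θ) = 1 / (1 + exp(−a(θ − b)))
logit = ln(0.6400/0.3600) = 0.5754
θ = b + logit/(a) = 2.2 + 0.5754/0.9700 = 2.7932

2.793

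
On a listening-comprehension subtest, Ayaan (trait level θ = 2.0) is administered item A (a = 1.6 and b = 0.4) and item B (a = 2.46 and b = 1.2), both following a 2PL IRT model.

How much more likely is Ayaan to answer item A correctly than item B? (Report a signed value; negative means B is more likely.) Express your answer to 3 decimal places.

P(θ) = 1 / (1 + exp(−a(θ − b)))
P_A = 0.9282
P_B = 0.8774
P_A − P_B = 0.0508

0.051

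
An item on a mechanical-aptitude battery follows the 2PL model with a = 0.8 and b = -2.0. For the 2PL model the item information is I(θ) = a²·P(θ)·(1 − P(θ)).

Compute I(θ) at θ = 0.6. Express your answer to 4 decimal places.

P = 1/(1+e^{-2.0800}) = 0.8889
P(1−P) = 0.8889 × 0.1111 = 0.0987
I = a² × P(1−P) = 0.8² × 0.0987 = 0.06318

0.0632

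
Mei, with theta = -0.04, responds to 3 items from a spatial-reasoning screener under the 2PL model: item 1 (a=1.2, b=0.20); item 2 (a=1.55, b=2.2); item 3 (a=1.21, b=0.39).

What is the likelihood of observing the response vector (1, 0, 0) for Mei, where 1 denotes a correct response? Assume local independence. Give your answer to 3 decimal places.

0.261

P(theta) = 1 / (1 + exp(−a(theta − b)))
P_1 = 1/(1+e^{0.2880}) = 0.4285
P_2 = 1/(1+e^{3.4720}) = 0.0301
P_3 = 1/(1+e^{0.5203}) = 0.3728
L = P_1 × (1−P_2) × (1−P_3) = 0.4285 × 0.9699 × 0.6272 = 0.26066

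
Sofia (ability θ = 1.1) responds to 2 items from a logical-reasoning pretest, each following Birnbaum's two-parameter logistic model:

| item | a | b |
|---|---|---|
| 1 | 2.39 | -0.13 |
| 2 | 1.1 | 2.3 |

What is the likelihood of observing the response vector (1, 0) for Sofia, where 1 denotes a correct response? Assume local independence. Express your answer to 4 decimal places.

0.7495

P(θ) = 1 / (1 + exp(−a(θ − b)))
P_1 = 1/(1+e^{-2.9397}) = 0.9498
P_2 = 1/(1+e^{1.3200}) = 0.2108
L = P_1 × (1−P_2) = 0.9498 × 0.7892 = 0.74954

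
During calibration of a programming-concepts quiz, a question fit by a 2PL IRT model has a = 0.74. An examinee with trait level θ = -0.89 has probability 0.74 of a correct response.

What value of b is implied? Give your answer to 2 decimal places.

P(θ) = 1 / (1 + exp(−a(θ − b)))
logit(0.74) = ln(0.74/0.26) = 1.0460
b = θ − logit/(a) = -0.89 − 1.0460/0.7400 = -2.3035

-2.30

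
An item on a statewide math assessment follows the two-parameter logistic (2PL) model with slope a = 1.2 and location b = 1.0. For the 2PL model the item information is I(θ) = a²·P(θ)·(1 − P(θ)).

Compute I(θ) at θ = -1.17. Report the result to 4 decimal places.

0.0924

P = 1/(1+e^{2.6040}) = 0.0689
P(1−P) = 0.0689 × 0.9311 = 0.0641
I = a² × P(1−P) = 1.2² × 0.0641 = 0.09236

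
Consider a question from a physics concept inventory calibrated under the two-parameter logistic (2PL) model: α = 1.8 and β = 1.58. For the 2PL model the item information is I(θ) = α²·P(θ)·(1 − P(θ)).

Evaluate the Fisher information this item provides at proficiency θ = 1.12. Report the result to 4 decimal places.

P = 1/(1+e^{0.8280}) = 0.3041
P(1−P) = 0.3041 × 0.6959 = 0.2116
I = α² × P(1−P) = 1.8² × 0.2116 = 0.68562

0.6856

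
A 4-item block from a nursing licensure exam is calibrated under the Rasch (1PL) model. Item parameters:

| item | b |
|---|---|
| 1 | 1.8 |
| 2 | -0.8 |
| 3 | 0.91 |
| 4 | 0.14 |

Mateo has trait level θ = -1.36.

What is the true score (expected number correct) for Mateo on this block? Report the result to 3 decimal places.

P(θ) = 1 / (1 + exp(−(θ − b)))
P_1 = 1/(1+e^{3.1600}) = 0.0407
P_2 = 1/(1+e^{0.5600}) = 0.3635
P_3 = 1/(1+e^{2.2700}) = 0.0936
P_4 = 1/(1+e^{1.5000}) = 0.1824
E[score] = 0.0407 + 0.3635 + 0.0936 + 0.1824 = 0.6803

0.680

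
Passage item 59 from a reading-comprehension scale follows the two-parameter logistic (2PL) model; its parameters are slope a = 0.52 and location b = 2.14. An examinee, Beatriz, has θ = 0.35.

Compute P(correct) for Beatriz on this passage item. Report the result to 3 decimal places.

0.283

P(θ) = 1 / (1 + exp(−a(θ − b)))
Exponent: 0.52 × (0.35 − 2.14) = -0.9308
1/(1 + e^{0.9308}) = 0.2828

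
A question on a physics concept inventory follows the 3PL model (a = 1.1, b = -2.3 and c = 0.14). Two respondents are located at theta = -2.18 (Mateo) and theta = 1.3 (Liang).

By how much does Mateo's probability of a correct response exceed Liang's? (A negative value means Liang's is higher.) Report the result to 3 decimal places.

-0.386

P(theta) = c + (1 − c) · 1 / (1 + exp(−a(theta − b)))
P(Mateo) = 0.5983  [exponent 0.1320]
P(Liang) = 0.9839  [exponent 3.9600]
Difference = 0.5983 − 0.9839 = -0.3856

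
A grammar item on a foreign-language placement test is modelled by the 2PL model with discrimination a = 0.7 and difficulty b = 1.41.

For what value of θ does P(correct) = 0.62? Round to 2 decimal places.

2.11

P(θ) = 1 / (1 + exp(−a(θ − b)))
logit = ln(0.6200/0.3800) = 0.4895
θ = b + logit/(a) = 1.41 + 0.4895/0.7000 = 2.1094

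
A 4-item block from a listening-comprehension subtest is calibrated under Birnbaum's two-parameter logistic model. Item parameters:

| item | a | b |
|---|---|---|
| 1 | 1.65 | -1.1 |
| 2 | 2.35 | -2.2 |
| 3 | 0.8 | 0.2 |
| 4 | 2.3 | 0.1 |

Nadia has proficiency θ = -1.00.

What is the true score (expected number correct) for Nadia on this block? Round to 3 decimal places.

1.836

P(θ) = 1 / (1 + exp(−a(θ − b)))
P_1 = 1/(1+e^{-0.1650}) = 0.5412
P_2 = 1/(1+e^{-2.8200}) = 0.9437
P_3 = 1/(1+e^{0.9600}) = 0.2769
P_4 = 1/(1+e^{2.5300}) = 0.0738
E[score] = 0.5412 + 0.9437 + 0.2769 + 0.0738 = 1.8356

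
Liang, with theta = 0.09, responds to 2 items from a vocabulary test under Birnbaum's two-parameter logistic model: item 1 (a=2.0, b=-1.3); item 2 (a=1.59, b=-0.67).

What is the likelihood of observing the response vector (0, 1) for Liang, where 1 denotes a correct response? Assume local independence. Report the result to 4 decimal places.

P(theta) = 1 / (1 + exp(−a(theta − b)))
P_1 = 1/(1+e^{-2.7800}) = 0.9416
P_2 = 1/(1+e^{-1.2084}) = 0.7700
L = (1−P_1) × P_2 = 0.0584 × 0.7700 = 0.04498

0.0450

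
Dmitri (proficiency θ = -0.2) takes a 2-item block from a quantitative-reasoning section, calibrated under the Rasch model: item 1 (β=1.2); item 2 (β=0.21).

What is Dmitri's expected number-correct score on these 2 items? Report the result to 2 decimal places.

0.60

P(θ) = 1 / (1 + exp(−(θ − β)))
P_1 = 1/(1+e^{1.4000}) = 0.1978
P_2 = 1/(1+e^{0.4100}) = 0.3989
E[score] = 0.1978 + 0.3989 = 0.5967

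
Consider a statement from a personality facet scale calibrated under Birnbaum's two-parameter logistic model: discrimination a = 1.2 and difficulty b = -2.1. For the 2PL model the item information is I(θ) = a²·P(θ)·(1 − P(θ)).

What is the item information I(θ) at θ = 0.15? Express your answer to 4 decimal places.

P = 1/(1+e^{-2.7000}) = 0.9370
P(1−P) = 0.9370 × 0.0630 = 0.0590
I = a² × P(1−P) = 1.2² × 0.0590 = 0.08497

0.0850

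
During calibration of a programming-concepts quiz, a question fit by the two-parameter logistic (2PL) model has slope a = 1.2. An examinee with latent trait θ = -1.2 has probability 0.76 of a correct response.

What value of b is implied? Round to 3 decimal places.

-2.161

P(θ) = 1 / (1 + exp(−a(θ − b)))
logit(0.76) = ln(0.76/0.24) = 1.1527
b = θ − logit/(a) = -1.2 − 1.1527/1.2000 = -2.1606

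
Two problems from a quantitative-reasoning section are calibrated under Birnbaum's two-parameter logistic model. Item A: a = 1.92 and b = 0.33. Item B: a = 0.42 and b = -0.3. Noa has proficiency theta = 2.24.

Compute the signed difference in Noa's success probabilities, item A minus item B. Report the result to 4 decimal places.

0.2311

P(theta) = 1 / (1 + exp(−a(theta − b)))
P_A = 0.9751
P_B = 0.7440
P_A − P_B = 0.2311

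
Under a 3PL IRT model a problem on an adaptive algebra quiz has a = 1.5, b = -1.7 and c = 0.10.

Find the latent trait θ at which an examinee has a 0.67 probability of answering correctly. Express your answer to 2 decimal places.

P(θ) = c + (1 − c) · 1 / (1 + exp(−a(θ − b)))
Remove guessing floor: (0.67 − 0.10)/(1 − 0.10) = 0.6333
logit = ln(0.6333/0.3667) = 0.5465
θ = b + logit/(a) = -1.7 + 0.5465/1.5000 = -1.3356

-1.34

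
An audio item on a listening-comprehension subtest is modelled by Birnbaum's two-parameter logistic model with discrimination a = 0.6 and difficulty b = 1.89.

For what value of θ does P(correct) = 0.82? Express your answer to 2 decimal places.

4.42

P(θ) = 1 / (1 + exp(−a(θ − b)))
logit = ln(0.8200/0.1800) = 1.5163
θ = b + logit/(a) = 1.89 + 1.5163/0.6000 = 4.4172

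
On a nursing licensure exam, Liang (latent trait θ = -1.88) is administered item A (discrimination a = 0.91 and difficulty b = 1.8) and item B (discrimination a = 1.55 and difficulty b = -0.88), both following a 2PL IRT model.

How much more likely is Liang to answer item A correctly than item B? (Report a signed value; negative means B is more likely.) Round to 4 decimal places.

-0.1412

P(θ) = 1 / (1 + exp(−a(θ − b)))
P_A = 0.0339
P_B = 0.1751
P_A − P_B = -0.1412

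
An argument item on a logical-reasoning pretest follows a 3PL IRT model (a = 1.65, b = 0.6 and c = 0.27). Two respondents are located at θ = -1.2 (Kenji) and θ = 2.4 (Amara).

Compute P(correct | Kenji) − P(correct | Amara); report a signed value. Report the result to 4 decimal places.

P(θ) = c + (1 − c) · 1 / (1 + exp(−a(θ − b)))
P(Kenji) = 0.3056  [exponent -2.9700]
P(Amara) = 0.9644  [exponent 2.9700]
Difference = 0.3056 − 0.9644 = -0.6588

-0.6588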